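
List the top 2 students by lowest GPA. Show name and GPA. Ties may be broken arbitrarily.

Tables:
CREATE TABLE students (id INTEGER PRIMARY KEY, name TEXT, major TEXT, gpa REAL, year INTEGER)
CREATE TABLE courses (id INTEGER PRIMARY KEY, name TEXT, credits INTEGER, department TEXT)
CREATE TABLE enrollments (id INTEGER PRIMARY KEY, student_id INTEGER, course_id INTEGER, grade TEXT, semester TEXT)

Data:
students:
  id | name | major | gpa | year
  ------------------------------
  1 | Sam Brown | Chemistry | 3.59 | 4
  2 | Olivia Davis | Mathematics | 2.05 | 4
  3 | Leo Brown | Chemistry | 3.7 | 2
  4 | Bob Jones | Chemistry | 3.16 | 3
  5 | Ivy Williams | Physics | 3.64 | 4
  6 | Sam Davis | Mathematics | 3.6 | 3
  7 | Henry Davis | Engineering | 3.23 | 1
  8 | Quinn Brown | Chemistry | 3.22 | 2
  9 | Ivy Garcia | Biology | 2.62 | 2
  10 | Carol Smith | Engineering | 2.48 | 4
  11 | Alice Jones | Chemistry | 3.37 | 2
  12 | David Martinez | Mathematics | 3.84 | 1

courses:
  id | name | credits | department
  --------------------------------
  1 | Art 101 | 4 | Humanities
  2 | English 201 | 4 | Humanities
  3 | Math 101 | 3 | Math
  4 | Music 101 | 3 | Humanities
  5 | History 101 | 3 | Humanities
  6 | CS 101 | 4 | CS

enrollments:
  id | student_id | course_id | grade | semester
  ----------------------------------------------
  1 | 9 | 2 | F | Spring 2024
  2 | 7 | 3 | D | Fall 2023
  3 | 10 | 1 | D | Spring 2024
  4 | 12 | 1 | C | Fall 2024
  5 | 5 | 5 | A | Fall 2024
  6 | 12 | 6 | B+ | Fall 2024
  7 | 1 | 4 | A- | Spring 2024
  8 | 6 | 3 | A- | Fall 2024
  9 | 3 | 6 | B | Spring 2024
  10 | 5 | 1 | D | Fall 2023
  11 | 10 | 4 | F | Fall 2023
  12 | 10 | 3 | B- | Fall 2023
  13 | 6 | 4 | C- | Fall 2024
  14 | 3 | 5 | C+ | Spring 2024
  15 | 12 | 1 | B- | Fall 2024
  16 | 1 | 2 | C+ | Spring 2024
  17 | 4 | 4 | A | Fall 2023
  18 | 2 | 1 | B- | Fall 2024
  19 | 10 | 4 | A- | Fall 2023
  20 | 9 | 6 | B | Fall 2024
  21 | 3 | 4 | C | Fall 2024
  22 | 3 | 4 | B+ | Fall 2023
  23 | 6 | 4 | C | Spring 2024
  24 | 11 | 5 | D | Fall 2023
SELECT name, gpa FROM students ORDER BY gpa ASC LIMIT 2

Execution result:
name | gpa
Olivia Davis | 2.05
Carol Smith | 2.48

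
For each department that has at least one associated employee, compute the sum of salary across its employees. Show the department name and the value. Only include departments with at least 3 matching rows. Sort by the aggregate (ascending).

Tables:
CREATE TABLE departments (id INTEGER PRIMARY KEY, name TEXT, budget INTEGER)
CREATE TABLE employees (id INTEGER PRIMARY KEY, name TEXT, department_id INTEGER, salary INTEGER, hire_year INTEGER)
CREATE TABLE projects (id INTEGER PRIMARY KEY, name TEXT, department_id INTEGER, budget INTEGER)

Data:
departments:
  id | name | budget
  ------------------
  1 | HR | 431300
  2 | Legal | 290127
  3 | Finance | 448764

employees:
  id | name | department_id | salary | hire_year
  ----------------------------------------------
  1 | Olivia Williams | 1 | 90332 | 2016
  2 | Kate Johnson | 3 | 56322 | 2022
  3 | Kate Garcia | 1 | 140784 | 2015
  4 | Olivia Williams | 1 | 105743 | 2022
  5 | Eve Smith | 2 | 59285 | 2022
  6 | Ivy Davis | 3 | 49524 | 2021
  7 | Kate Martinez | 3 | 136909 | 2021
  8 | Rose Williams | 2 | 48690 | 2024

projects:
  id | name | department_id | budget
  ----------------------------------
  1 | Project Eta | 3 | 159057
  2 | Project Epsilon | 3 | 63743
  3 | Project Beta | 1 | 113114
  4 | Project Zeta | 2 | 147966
SELECT p.name, SUM(c.salary) AS sum_salary FROM employees c JOIN departments p ON c.department_id = p.id GROUP BY p.id, p.name HAVING COUNT(*) >= 3 ORDER BY sum_salary ASC

Execution result:
name | sum_salary
Finance | 242755
HR | 336859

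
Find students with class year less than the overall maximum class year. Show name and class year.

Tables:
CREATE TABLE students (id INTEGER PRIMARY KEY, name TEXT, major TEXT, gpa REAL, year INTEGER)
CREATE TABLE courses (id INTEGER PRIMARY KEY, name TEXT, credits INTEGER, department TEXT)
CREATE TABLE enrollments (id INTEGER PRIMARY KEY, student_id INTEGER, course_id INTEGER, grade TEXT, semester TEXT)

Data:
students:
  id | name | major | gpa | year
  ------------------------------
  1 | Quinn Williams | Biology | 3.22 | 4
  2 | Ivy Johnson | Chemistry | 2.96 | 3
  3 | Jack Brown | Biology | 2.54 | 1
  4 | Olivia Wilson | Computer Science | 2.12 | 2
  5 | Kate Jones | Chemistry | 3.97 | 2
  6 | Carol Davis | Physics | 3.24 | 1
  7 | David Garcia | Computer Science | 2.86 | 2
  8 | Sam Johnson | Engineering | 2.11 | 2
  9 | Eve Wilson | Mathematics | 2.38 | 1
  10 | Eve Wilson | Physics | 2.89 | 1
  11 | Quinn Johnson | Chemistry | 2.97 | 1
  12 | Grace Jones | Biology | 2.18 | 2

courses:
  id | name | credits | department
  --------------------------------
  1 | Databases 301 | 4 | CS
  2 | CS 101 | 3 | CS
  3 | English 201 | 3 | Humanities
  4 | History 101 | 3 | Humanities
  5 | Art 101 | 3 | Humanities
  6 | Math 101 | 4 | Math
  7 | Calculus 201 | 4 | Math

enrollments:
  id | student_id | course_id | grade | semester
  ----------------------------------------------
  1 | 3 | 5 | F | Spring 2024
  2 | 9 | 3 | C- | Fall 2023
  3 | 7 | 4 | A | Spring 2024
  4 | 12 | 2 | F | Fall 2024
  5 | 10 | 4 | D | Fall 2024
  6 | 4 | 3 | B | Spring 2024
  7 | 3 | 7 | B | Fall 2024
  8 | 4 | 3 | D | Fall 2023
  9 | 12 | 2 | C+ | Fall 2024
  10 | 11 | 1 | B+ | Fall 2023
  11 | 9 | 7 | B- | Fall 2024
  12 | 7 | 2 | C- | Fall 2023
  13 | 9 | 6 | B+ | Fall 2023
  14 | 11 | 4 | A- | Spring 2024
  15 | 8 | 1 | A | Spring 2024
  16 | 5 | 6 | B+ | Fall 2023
SELECT name, year FROM students WHERE year < (SELECT MAX(year) FROM students)

Execution result:
name | year
Ivy Johnson | 3
Jack Brown | 1
Olivia Wilson | 2
Kate Jones | 2
Carol Davis | 1
David Garcia | 2
Sam Johnson | 2
Eve Wilson | 1
Eve Wilson | 1
Quinn Johnson | 1
Grace Jones | 2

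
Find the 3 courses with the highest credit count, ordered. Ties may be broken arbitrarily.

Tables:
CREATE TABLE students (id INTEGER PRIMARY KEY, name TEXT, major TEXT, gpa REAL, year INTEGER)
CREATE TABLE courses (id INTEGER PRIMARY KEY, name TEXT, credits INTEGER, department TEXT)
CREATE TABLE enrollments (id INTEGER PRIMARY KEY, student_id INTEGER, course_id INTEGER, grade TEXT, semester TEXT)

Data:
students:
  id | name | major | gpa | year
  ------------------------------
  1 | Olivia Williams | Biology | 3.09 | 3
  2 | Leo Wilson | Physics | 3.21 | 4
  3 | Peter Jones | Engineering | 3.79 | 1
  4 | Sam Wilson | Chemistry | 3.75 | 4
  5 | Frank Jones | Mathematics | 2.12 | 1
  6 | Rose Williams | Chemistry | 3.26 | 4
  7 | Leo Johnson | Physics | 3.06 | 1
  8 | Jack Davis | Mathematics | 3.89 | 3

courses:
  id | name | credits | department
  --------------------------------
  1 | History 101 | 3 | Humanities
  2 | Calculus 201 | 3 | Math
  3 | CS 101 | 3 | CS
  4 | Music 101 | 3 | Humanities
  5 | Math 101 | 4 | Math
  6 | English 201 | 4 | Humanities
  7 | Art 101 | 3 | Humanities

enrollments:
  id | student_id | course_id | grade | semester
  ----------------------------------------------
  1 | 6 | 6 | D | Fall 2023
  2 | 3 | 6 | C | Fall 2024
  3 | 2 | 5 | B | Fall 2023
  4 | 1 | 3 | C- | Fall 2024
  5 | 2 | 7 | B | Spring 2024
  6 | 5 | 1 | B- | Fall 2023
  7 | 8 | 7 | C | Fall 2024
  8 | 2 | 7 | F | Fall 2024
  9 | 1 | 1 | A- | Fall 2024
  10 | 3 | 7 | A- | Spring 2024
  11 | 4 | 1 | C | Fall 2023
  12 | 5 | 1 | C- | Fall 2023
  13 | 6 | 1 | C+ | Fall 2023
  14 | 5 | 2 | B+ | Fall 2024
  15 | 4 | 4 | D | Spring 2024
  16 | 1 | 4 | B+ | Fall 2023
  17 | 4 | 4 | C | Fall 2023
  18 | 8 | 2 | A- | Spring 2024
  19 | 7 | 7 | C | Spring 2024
SELECT name, credits FROM courses ORDER BY credits DESC LIMIT 3

Execution result:
name | credits
Math 101 | 4
English 201 | 4
History 101 | 3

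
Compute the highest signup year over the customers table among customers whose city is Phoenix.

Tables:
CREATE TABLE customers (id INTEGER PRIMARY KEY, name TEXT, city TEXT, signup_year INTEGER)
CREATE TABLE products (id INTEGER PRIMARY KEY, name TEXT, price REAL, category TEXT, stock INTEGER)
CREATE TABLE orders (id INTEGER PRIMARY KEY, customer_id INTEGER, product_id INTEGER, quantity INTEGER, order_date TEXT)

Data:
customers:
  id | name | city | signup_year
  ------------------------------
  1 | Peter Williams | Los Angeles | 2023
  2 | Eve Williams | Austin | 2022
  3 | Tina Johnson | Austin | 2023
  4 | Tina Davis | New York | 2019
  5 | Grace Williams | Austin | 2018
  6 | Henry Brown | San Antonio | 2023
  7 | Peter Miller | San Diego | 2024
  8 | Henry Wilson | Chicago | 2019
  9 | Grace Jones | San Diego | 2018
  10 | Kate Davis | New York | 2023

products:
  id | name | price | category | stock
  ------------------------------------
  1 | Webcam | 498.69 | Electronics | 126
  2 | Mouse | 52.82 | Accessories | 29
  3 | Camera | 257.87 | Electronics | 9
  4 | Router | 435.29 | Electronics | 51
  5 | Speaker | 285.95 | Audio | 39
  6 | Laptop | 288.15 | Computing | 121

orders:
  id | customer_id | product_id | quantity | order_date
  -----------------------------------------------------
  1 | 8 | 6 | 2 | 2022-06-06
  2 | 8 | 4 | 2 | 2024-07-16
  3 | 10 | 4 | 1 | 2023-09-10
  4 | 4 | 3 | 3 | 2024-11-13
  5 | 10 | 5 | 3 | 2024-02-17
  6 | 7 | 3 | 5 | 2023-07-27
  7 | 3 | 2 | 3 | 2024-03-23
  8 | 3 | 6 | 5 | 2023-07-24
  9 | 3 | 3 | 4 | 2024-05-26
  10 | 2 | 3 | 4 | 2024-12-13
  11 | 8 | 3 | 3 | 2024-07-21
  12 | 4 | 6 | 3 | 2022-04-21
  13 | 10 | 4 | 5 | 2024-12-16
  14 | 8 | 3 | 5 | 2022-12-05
SELECT MAX(signup_year) FROM customers WHERE city = 'Phoenix'

Execution result:
NULL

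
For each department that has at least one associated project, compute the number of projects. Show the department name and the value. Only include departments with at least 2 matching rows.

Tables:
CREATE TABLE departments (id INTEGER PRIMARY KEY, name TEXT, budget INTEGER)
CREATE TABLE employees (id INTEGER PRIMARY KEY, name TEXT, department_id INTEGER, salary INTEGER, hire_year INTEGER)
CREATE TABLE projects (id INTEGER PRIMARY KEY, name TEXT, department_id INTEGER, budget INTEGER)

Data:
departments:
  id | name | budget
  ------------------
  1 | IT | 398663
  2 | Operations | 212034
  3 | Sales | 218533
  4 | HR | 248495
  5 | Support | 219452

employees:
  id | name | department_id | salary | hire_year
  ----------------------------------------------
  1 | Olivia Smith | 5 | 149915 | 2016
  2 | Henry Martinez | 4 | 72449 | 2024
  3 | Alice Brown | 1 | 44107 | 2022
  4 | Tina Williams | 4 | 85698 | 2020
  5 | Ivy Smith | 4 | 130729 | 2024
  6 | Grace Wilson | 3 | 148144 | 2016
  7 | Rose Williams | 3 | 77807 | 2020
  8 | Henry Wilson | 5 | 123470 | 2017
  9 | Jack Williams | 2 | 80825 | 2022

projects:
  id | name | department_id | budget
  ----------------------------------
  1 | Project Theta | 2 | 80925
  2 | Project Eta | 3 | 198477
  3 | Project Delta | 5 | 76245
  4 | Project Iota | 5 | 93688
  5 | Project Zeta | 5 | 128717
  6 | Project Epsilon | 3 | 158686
SELECT p.name, COUNT(*) AS n FROM projects c JOIN departments p ON c.department_id = p.id GROUP BY p.id, p.name HAVING COUNT(*) >= 2

Execution result:
name | n
Sales | 2
Support | 3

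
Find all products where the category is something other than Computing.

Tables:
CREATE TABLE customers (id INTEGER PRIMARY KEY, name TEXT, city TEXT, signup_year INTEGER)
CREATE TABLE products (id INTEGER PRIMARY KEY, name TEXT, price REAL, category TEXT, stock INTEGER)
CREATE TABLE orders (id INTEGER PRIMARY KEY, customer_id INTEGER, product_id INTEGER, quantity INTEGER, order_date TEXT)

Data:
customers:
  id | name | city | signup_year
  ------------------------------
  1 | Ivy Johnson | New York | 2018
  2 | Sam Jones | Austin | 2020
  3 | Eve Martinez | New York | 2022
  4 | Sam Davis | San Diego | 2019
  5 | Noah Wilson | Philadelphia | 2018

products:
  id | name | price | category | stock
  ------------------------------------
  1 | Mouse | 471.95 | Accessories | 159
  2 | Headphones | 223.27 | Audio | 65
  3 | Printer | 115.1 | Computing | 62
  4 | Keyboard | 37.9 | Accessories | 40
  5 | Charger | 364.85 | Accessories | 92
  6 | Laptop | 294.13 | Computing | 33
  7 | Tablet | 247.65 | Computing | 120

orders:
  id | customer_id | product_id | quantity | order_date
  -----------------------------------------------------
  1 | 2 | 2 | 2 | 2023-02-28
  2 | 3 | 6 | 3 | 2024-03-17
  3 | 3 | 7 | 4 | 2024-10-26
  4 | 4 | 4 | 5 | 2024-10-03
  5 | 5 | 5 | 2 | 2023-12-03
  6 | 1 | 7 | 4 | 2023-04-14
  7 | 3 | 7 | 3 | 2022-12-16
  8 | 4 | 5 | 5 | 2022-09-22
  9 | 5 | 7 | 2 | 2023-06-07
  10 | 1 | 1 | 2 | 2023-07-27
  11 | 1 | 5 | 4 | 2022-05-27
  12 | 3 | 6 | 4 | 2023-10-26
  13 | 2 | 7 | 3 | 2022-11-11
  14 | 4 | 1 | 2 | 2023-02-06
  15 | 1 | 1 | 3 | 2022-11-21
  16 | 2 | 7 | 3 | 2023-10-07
SELECT name, category FROM products WHERE category <> 'Computing'

Execution result:
name | category
Mouse | Accessories
Headphones | Audio
Keyboard | Accessories
Charger | Accessories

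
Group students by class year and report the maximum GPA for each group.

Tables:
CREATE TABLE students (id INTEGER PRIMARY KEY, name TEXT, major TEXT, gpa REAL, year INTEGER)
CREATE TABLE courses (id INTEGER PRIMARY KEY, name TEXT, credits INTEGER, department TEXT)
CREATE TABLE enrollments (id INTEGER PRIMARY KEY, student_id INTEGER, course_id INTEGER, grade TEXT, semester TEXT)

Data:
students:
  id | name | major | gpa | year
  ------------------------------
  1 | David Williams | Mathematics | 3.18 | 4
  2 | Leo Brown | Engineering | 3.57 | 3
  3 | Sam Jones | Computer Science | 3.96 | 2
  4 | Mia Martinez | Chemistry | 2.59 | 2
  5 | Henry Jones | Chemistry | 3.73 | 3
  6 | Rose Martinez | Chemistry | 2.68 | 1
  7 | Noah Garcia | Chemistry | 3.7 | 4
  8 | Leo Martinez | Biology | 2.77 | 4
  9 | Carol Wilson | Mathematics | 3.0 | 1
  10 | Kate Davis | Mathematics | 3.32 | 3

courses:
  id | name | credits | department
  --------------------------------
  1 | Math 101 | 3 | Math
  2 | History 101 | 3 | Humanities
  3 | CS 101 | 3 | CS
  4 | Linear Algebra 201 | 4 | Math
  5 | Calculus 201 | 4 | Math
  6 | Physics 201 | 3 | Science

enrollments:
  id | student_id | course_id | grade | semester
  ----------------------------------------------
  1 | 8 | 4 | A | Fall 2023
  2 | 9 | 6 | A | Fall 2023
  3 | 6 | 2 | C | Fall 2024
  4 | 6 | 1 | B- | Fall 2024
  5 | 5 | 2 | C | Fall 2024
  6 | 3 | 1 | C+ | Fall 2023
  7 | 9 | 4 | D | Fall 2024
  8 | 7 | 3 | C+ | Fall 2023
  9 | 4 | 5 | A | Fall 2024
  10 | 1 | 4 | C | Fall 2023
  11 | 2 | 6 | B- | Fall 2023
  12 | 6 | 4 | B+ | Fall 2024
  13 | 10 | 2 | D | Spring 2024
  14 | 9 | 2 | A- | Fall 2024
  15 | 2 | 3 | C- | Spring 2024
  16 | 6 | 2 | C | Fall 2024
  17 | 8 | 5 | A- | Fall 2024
SELECT year, MAX(gpa) AS max_gpa FROM students GROUP BY year

Execution result:
year | max_gpa
1 | 3.00
2 | 3.96
3 | 3.73
4 | 3.70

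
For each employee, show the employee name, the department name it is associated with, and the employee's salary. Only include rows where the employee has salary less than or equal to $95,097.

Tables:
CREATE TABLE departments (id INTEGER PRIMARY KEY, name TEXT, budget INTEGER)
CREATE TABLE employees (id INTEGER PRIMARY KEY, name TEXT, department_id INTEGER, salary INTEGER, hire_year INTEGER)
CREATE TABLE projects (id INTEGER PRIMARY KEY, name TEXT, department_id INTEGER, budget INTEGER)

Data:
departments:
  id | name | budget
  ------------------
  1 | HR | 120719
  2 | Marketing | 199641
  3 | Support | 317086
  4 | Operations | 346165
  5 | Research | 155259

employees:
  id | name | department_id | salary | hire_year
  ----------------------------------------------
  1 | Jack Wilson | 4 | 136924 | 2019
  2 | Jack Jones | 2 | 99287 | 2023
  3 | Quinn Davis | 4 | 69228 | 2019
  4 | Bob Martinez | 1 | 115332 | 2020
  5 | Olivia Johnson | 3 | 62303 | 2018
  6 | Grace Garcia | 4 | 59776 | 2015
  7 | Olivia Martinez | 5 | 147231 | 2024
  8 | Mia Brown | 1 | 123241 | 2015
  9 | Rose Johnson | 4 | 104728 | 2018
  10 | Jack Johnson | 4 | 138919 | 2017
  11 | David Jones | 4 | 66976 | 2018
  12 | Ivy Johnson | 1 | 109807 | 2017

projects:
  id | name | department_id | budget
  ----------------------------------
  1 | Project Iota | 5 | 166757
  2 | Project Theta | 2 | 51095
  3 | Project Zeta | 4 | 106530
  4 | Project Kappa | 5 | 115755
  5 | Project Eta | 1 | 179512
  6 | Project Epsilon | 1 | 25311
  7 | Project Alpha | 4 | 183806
SELECT c.name, p.name AS department, c.salary FROM employees c JOIN departments p ON c.department_id = p.id WHERE c.salary <= 95097

Execution result:
name | department | salary
Quinn Davis | Operations | 69228
Olivia Johnson | Support | 62303
Grace Garcia | Operations | 59776
David Jones | Operations | 66976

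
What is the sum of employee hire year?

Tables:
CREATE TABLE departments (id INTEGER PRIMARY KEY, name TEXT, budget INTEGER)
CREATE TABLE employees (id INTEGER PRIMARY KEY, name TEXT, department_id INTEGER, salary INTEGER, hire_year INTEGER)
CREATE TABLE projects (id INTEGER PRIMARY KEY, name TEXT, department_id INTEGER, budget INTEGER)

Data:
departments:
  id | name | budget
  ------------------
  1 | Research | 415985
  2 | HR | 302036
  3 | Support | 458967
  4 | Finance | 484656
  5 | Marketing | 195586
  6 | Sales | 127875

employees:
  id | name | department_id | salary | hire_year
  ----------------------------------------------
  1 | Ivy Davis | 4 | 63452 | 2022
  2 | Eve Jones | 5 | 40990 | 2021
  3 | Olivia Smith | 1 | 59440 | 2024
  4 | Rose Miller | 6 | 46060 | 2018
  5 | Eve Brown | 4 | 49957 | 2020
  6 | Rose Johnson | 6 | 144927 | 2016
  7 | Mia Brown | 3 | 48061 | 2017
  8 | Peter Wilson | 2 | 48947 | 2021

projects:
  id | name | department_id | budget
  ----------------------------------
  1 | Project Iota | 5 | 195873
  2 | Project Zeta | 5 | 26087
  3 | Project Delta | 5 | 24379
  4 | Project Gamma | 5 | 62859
SELECT SUM(hire_year) FROM employees

Execution result:
16159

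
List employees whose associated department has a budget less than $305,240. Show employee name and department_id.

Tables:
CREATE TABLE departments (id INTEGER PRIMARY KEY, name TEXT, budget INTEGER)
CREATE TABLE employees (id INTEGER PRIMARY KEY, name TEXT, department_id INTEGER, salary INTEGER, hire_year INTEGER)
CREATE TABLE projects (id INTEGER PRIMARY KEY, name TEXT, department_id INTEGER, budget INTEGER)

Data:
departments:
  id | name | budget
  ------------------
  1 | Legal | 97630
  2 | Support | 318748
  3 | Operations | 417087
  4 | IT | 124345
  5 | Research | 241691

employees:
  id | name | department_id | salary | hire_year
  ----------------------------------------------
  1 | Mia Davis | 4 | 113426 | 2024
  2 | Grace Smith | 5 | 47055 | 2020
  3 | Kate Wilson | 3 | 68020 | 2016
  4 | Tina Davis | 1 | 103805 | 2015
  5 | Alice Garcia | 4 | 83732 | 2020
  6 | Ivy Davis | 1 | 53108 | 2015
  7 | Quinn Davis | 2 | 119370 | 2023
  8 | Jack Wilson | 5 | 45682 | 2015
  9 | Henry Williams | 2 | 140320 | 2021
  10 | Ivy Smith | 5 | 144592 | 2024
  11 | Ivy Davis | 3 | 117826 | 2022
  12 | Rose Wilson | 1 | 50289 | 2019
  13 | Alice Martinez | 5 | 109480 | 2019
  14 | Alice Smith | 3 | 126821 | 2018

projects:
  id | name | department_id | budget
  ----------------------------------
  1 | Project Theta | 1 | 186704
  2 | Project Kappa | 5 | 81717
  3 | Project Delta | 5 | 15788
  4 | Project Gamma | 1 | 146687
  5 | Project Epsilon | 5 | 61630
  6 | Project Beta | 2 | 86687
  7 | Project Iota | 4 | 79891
SELECT name, department_id FROM employees WHERE department_id IN (SELECT id FROM departments WHERE budget < 305240)

Execution result:
name | department_id
Mia Davis | 4
Grace Smith | 5
Tina Davis | 1
Alice Garcia | 4
Ivy Davis | 1
Jack Wilson | 5
Ivy Smith | 5
Rose Wilson | 1
Alice Martinez | 5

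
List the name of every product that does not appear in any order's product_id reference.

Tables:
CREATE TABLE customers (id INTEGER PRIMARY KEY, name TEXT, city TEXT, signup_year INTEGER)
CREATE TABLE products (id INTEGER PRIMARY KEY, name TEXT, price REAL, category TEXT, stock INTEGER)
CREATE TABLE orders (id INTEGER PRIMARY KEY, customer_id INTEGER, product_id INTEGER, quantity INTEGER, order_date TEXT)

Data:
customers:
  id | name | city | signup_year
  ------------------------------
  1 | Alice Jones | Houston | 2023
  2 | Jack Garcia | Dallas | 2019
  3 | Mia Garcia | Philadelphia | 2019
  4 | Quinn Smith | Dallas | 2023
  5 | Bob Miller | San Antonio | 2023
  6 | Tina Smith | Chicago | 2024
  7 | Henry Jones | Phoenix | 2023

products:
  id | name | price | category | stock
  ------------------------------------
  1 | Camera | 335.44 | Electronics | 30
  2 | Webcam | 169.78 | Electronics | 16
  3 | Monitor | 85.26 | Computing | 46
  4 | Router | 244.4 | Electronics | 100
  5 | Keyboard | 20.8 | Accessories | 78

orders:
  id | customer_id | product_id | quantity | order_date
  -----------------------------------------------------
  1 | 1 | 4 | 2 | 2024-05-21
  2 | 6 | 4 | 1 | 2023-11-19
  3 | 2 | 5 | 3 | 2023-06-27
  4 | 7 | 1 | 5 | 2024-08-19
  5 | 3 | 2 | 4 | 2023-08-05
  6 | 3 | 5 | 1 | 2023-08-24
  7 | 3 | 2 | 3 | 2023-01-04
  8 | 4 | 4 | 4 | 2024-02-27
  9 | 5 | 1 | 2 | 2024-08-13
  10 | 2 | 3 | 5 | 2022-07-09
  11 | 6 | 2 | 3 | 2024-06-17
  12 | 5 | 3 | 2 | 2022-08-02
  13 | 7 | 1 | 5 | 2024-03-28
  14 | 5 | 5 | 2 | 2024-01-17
SELECT p.name FROM products p LEFT JOIN orders c ON c.product_id = p.id WHERE c.id IS NULL

Execution result:
(no rows)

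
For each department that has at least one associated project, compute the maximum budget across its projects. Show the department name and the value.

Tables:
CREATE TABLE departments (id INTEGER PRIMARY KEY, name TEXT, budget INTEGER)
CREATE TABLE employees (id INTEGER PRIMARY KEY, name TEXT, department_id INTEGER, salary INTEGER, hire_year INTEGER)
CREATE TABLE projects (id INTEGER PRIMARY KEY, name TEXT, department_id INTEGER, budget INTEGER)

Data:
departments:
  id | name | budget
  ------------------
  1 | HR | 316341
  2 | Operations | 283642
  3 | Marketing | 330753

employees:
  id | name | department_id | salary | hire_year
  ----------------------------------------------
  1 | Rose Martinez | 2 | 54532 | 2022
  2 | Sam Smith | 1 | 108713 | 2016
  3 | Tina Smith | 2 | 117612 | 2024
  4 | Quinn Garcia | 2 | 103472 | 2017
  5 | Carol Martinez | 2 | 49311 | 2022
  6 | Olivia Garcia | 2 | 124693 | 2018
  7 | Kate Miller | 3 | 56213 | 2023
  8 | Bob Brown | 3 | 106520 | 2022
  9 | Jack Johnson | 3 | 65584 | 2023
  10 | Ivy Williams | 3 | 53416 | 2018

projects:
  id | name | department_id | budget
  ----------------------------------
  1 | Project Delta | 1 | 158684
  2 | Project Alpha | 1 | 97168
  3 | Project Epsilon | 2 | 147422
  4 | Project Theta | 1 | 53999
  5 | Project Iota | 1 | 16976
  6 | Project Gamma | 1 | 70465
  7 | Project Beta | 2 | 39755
SELECT p.name, MAX(c.budget) AS max_budget FROM projects c JOIN departments p ON c.department_id = p.id GROUP BY p.id, p.name

Execution result:
name | max_budget
HR | 158684
Operations | 147422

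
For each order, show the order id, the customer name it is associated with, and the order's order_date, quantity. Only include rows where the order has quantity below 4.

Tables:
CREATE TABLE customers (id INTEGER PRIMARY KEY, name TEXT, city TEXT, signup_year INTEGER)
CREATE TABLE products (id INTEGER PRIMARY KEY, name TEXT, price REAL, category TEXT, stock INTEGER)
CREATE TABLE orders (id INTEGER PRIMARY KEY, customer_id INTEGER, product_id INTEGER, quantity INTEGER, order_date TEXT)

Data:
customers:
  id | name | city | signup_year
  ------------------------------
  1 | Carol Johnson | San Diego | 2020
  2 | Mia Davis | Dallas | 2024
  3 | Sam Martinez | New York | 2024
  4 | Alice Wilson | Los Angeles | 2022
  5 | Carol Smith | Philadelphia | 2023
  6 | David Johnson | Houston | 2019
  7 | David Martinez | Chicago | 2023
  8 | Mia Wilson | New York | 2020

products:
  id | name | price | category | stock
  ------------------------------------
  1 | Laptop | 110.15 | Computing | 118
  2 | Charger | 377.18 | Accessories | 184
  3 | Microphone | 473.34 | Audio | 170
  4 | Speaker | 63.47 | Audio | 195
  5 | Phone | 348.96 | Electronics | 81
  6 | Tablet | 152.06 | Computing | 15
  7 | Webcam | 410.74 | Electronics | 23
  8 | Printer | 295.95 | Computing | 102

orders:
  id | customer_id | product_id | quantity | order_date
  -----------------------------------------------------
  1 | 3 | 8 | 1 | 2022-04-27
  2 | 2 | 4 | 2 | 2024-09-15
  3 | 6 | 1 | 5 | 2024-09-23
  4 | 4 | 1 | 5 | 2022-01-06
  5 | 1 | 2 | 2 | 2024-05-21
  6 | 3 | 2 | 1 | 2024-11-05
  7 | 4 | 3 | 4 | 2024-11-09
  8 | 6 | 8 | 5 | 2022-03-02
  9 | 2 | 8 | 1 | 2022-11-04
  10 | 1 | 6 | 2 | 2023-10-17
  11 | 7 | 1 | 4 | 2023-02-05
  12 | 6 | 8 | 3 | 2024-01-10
SELECT c.id, p.name AS customer, c.order_date, c.quantity FROM orders c JOIN customers p ON c.customer_id = p.id WHERE c.quantity < 4

Execution result:
id | customer | order_date | quantity
1 | Sam Martinez | 2022-04-27 | 1
2 | Mia Davis | 2024-09-15 | 2
5 | Carol Johnson | 2024-05-21 | 2
6 | Sam Martinez | 2024-11-05 | 1
9 | Mia Davis | 2022-11-04 | 1
10 | Carol Johnson | 2023-10-17 | 2
12 | David Johnson | 2024-01-10 | 3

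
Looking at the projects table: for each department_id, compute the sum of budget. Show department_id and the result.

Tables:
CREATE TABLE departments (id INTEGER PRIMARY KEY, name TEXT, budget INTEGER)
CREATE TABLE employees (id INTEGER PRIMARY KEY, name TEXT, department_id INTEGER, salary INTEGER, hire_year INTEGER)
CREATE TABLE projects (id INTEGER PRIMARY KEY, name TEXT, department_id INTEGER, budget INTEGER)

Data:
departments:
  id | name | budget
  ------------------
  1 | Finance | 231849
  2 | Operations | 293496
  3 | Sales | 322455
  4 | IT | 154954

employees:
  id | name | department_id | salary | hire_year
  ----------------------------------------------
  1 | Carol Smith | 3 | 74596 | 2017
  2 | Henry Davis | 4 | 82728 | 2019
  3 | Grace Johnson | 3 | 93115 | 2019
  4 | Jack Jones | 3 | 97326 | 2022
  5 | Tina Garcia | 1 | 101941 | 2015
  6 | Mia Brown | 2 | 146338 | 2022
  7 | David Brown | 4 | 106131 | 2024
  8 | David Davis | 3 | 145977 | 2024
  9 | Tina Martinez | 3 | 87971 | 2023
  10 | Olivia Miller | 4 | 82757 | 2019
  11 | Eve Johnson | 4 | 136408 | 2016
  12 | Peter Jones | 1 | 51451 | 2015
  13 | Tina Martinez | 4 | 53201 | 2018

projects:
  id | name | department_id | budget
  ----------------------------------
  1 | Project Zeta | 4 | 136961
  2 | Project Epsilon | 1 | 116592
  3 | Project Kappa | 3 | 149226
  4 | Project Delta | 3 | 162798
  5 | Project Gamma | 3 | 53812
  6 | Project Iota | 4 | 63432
SELECT department_id, SUM(budget) AS sum_budget FROM projects GROUP BY department_id

Execution result:
department_id | sum_budget
1 | 116592
3 | 365836
4 | 200393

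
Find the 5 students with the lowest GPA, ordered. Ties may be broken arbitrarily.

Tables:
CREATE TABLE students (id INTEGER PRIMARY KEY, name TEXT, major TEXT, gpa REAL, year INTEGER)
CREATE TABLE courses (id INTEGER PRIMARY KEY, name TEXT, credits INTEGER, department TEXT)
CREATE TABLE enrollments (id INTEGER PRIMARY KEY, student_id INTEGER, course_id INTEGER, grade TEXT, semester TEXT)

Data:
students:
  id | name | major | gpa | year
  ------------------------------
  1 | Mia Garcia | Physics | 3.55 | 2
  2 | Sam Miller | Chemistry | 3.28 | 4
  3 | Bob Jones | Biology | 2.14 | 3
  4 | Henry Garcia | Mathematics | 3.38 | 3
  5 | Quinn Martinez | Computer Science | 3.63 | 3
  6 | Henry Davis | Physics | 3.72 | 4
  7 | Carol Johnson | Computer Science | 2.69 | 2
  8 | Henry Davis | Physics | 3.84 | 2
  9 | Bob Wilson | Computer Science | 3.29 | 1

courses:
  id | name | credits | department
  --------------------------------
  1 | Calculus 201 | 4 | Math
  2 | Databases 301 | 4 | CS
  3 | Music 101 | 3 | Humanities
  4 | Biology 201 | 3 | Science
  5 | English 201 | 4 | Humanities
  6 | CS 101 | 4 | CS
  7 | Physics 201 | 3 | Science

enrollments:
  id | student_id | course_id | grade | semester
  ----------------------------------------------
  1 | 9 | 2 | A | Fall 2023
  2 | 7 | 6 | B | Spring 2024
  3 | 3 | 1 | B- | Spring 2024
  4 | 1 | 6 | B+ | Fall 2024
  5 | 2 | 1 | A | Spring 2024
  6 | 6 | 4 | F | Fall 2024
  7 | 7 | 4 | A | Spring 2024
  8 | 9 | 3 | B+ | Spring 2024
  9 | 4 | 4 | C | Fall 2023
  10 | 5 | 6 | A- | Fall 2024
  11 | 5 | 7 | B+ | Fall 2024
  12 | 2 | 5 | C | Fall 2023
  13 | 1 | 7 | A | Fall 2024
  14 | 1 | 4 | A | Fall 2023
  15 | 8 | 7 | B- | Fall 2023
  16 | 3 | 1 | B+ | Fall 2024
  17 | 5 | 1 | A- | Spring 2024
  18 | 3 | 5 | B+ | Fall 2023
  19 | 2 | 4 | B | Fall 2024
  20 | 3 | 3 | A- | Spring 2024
SELECT name, gpa FROM students ORDER BY gpa ASC LIMIT 5

Execution result:
name | gpa
Bob Jones | 2.14
Carol Johnson | 2.69
Sam Miller | 3.28
Bob Wilson | 3.29
Henry Garcia | 3.38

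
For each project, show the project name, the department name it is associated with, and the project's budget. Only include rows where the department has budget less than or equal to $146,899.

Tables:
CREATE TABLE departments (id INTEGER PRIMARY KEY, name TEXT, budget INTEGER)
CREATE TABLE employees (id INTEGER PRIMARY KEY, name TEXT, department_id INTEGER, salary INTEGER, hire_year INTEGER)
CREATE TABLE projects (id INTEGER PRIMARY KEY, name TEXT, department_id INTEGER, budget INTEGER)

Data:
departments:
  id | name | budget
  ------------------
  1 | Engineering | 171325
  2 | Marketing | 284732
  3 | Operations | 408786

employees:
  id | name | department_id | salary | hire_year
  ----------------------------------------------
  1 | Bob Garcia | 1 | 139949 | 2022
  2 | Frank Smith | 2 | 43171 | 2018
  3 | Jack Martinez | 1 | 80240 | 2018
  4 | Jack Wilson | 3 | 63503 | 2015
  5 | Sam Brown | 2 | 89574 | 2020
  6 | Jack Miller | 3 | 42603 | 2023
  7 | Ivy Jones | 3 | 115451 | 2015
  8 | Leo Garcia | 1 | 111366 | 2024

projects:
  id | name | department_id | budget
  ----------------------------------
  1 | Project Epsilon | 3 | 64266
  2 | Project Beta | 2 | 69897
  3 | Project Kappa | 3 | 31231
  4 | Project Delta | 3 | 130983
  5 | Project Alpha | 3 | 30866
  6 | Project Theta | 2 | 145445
SELECT c.name, p.name AS department, c.budget FROM projects c JOIN departments p ON c.department_id = p.id WHERE p.budget <= 146899

Execution result:
(no rows)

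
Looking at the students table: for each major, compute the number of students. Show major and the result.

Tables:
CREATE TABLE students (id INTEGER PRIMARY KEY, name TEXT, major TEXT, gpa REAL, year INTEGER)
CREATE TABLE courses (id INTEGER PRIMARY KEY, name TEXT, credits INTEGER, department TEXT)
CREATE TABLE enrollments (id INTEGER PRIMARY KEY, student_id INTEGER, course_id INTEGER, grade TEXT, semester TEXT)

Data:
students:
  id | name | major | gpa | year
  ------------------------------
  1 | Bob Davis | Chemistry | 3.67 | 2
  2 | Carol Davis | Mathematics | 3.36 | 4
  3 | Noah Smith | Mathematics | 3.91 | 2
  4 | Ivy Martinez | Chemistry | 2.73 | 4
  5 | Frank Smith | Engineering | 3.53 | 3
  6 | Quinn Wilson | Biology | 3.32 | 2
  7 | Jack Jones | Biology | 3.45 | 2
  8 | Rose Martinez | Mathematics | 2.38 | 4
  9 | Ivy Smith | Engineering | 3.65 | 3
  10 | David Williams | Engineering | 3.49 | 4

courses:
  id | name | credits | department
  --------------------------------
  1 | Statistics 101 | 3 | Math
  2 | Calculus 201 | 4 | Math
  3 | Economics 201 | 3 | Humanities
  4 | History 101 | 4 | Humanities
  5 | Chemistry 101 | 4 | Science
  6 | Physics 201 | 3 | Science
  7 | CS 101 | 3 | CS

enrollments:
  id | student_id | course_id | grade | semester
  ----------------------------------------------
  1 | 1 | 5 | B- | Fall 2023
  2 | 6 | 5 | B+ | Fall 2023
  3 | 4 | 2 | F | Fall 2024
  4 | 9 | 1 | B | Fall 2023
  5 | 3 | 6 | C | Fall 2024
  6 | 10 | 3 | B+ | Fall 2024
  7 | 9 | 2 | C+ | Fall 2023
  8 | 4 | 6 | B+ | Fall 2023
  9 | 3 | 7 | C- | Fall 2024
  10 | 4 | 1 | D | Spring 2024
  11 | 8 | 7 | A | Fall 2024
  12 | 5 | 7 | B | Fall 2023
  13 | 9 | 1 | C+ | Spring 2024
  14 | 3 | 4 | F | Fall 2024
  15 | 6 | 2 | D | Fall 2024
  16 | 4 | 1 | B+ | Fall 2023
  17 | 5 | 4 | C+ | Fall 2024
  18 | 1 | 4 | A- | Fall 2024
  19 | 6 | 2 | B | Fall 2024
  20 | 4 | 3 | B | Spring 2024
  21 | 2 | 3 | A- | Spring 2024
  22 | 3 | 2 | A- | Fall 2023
SELECT major, COUNT(*) AS n FROM students GROUP BY major

Execution result:
major | n
Biology | 2
Chemistry | 2
Engineering | 3
Mathematics | 3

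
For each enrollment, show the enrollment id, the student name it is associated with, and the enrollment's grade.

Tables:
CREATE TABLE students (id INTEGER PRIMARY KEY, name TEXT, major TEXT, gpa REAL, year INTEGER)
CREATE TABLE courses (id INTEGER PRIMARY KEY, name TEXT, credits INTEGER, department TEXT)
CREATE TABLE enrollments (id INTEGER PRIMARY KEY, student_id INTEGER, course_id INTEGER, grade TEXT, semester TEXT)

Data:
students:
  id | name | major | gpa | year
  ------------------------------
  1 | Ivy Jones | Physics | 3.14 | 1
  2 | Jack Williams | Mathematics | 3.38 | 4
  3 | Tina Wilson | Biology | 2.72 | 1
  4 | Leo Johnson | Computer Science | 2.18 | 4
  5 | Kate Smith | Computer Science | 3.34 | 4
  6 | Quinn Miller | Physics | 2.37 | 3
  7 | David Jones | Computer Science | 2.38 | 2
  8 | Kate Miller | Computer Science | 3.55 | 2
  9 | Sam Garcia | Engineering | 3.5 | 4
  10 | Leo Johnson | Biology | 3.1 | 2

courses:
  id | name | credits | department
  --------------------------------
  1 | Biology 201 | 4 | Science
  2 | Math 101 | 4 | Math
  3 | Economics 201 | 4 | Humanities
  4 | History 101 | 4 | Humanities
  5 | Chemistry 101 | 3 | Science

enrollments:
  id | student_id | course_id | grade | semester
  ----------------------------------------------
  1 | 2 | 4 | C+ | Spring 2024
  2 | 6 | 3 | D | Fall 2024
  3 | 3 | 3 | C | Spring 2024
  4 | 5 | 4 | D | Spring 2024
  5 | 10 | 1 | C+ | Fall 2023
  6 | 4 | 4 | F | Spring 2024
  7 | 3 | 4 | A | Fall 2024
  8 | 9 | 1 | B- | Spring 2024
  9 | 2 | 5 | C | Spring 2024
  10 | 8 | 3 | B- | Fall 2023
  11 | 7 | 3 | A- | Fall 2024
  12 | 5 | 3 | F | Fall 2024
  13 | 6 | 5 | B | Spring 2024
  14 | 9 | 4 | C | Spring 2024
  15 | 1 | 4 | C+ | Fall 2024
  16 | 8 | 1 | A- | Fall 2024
SELECT c.id, p.name AS student, c.grade FROM enrollments c JOIN students p ON c.student_id = p.id

Execution result:
id | student | grade
1 | Jack Williams | C+
2 | Quinn Miller | D
3 | Tina Wilson | C
4 | Kate Smith | D
5 | Leo Johnson | C+
6 | Leo Johnson | F
7 | Tina Wilson | A
8 | Sam Garcia | B-
9 | Jack Williams | C
10 | Kate Miller | B-
11 | David Jones | A-
12 | Kate Smith | F
13 | Quinn Miller | B
14 | Sam Garcia | C
15 | Ivy Jones | C+
16 | Kate Miller | A-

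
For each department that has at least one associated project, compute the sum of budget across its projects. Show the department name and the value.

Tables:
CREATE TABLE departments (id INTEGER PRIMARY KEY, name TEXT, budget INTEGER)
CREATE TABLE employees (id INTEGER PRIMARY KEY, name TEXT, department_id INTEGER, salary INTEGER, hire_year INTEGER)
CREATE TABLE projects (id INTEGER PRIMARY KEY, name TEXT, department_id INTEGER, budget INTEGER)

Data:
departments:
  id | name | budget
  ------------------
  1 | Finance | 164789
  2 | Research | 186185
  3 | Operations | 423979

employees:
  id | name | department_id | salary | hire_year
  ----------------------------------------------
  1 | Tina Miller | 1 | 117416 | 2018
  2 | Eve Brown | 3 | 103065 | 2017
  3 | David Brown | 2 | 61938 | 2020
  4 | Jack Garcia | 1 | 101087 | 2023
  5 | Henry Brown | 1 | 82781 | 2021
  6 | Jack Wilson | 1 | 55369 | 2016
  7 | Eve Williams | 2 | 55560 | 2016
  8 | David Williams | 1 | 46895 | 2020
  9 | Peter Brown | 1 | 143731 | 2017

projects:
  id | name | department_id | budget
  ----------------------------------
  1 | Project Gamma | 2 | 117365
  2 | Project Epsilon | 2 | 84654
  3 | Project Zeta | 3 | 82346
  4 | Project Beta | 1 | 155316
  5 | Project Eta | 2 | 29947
SELECT p.name, SUM(c.budget) AS sum_budget FROM projects c JOIN departments p ON c.department_id = p.id GROUP BY p.id, p.name

Execution result:
name | sum_budget
Finance | 155316
Research | 231966
Operations | 82346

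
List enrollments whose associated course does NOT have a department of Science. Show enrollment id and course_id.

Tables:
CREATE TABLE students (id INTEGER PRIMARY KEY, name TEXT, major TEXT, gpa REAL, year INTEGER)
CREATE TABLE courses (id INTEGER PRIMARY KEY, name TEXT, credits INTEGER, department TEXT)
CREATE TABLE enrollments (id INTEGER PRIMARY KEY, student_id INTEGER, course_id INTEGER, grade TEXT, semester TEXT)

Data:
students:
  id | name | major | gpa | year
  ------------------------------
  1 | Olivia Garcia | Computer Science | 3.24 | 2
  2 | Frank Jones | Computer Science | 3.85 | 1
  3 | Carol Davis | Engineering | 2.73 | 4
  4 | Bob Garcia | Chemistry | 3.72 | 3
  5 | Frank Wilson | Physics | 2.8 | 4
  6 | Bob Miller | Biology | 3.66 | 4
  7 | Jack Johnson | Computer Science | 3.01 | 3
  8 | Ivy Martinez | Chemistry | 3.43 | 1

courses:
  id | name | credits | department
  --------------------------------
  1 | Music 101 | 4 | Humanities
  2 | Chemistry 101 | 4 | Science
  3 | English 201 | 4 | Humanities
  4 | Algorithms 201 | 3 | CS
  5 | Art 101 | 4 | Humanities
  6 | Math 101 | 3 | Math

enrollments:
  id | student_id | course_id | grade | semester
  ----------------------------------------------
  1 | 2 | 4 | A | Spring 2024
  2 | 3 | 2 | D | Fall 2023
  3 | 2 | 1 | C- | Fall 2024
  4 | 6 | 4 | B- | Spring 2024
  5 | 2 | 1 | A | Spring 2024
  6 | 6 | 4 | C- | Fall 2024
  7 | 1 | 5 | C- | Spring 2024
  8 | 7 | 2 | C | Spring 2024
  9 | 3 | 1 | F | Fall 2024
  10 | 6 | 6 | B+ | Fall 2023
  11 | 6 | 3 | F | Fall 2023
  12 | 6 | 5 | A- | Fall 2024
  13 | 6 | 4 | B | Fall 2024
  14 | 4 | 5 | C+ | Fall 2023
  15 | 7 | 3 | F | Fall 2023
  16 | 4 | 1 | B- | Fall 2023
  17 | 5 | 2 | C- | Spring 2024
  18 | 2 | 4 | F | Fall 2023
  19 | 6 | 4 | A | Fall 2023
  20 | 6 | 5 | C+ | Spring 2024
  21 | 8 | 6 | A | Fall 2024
SELECT id, course_id FROM enrollments WHERE course_id NOT IN (SELECT id FROM courses WHERE department = 'Science')

Execution result:
id | course_id
1 | 4
3 | 1
4 | 4
5 | 1
6 | 4
7 | 5
9 | 1
10 | 6
11 | 3
12 | 5
13 | 4
14 | 5
15 | 3
16 | 1
18 | 4
19 | 4
20 | 5
21 | 6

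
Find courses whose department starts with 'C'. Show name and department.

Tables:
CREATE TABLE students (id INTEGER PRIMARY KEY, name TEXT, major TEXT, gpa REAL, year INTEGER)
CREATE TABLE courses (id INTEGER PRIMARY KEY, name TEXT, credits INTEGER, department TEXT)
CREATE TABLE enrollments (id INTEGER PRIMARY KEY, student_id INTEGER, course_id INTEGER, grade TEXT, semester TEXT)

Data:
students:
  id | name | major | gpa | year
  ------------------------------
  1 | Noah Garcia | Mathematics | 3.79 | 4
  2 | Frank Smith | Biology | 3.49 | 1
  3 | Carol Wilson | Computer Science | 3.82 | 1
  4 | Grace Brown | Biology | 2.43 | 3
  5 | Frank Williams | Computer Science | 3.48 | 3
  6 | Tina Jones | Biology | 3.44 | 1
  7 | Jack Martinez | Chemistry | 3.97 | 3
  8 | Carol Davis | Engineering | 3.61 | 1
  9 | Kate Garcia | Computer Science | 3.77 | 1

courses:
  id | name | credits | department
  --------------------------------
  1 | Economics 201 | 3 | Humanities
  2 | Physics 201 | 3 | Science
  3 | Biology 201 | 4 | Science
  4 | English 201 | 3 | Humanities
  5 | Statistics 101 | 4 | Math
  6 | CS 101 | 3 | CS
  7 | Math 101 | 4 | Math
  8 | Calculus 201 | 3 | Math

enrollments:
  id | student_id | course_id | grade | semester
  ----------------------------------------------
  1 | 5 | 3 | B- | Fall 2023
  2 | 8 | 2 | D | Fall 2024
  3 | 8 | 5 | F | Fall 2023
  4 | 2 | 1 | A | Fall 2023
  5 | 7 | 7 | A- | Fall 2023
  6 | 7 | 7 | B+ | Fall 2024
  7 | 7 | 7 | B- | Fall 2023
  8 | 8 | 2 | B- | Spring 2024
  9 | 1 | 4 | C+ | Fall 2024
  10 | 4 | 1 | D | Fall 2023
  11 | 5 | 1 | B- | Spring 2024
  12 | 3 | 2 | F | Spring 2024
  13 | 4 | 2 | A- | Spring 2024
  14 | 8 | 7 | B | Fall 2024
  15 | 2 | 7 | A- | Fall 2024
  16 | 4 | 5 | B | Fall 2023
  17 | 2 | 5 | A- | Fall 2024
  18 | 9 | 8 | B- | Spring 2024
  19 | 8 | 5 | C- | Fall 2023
SELECT name, department FROM courses WHERE department LIKE 'C%'

Execution result:
name | department
CS 101 | CS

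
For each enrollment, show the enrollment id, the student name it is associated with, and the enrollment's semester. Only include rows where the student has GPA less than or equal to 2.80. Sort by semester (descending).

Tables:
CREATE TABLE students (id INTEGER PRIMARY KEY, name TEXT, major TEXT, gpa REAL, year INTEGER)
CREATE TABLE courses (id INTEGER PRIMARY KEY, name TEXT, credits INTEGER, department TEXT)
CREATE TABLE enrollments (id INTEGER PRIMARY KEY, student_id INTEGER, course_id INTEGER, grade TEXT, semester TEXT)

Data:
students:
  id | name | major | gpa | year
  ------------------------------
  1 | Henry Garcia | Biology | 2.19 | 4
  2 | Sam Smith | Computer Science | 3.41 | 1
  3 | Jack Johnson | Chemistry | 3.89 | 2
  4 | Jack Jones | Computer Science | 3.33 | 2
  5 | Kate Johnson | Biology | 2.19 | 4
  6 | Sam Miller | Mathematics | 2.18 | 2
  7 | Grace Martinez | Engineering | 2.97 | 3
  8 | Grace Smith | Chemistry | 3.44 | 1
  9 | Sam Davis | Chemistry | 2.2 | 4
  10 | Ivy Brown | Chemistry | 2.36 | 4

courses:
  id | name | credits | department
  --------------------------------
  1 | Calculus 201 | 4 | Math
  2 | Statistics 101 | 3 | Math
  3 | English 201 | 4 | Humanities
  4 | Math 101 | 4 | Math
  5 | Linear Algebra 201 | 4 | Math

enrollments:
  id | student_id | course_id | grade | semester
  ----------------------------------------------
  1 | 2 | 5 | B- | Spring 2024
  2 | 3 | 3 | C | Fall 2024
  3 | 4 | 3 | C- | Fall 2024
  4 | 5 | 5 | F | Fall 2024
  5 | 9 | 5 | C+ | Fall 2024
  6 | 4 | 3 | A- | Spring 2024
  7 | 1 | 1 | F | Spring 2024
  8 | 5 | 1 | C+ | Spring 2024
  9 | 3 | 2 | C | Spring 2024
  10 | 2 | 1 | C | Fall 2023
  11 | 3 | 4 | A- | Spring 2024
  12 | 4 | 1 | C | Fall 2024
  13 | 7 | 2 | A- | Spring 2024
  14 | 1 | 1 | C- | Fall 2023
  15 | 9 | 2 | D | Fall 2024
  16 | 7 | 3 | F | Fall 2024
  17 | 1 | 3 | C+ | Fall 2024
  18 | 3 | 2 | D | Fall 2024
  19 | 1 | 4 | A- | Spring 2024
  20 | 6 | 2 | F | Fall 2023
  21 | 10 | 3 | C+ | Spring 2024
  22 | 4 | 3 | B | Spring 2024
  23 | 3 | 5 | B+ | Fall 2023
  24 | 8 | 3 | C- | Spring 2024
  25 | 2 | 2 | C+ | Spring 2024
SELECT c.id, p.name AS student, c.semester FROM enrollments c JOIN students p ON c.student_id = p.id WHERE p.gpa <= 2.8 ORDER BY c.semester DESC

Execution result:
id | student | semester
7 | Henry Garcia | Spring 2024
8 | Kate Johnson | Spring 2024
19 | Henry Garcia | Spring 2024
21 | Ivy Brown | Spring 2024
4 | Kate Johnson | Fall 2024
5 | Sam Davis | Fall 2024
15 | Sam Davis | Fall 2024
17 | Henry Garcia | Fall 2024
14 | Henry Garcia | Fall 2023
20 | Sam Miller | Fall 2023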